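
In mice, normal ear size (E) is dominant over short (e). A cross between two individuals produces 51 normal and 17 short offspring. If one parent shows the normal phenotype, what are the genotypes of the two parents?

Observed offspring: 51 normal, 17 short
The observed ratio simplifies to 3:1. Short (ee) offspring appear, so each parent must contribute one e allele. The parent stated to show normal carries E, so it is Ee. The other parent is then either Ee or ee: Ee × ee would give a 1:1 split, whereas Ee × Ee gives 3:1 — matching the data. So both parents are heterozygous (Ee × Ee).
Parent genotypes: Ee × Ee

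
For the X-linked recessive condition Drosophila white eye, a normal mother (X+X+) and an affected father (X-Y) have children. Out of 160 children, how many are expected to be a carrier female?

Cross: X+X+ × X-Y
Offspring: 2 X+X-, 2 X+Y
Probability of a carrier female: 2/4 = 1/2
Expected count = 1/2 × 160 = 80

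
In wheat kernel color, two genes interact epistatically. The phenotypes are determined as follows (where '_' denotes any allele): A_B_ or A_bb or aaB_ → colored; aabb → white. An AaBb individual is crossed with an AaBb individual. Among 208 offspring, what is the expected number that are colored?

Cross: AaBb × AaBb — consider each gene separately:
A gene: Aa × Aa → 1 AA, 2 Aa, 1 aa → 3 A_ : 1 aa (out of 4)
B gene: Bb × Bb → 1 BB, 2 Bb, 1 bb → 3 B_ : 1 bb (out of 4)
Genotype classes (out of 4 × 4 = 16): A_B_ = 3×3 = 9; A_bb = 3×1 = 3; aaB_ = 1×3 = 3; aabb = 1×1 = 1
Apply the phenotype rules: A_B_ (9) + A_bb (3) + aaB_ (3) → colored; aabb (1) → white
Phenotype counts (out of 16): 15 colored, 1 white
colored: 15 out of 16 → fraction 15/16
Expected count = 15/16 × 208 = 195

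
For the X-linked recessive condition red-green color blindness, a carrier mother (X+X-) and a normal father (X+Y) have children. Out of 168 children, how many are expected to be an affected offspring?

Cross: X+X- × X+Y
Offspring: 1 X+X+, 1 X+Y, 1 X+X-, 1 X-Y
Probability of an affected offspring: 1/4
Expected count = 1/4 × 168 = 42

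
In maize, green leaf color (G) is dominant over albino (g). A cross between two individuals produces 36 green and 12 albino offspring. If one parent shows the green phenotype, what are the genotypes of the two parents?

Observed offspring: 36 green, 12 albino
The observed ratio simplifies to 3:1. Albino (gg) offspring appear, so each parent must contribute one g allele. The parent stated to show green carries G, so it is Gg. The other parent is then either Gg or gg: Gg × gg would give a 1:1 split, whereas Gg × Gg gives 3:1 — matching the data. So both parents are heterozygous (Gg × Gg).
Parent genotypes: Gg × Gg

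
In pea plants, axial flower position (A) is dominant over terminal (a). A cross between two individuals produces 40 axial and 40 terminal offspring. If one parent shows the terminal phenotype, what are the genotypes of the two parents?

Observed offspring: 40 axial, 40 terminal
The observed ratio simplifies to 1:1. One parent shows terminal, so its genotype must be aa. A 1:1 offspring split requires the other parent to be heterozygous (Aa).
Parent genotypes: aa × Aa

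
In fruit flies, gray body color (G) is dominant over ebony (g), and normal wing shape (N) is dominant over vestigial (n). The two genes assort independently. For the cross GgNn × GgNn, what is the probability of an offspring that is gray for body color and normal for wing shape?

Dihybrid cross GgNn × GgNn — consider each gene separately:
body color: Gg × Gg → 1 GG, 2 Gg, 1 gg → 3 G_ : 1 gg (out of 4)
wing shape: Nn × Nn → 1 NN, 2 Nn, 1 nn → 3 N_ : 1 nn (out of 4)
Looking for: gray (G_) and normal (N_)
P(gray) = 3/4, P(normal) = 3/4
P(both) = 3/4 × 3/4 = 9/16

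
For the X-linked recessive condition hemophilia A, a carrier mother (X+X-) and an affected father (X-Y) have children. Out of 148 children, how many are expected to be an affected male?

Cross: X+X- × X-Y
Offspring: 1 X+X-, 1 X+Y, 1 X-X-, 1 X-Y
Probability of an affected male: 1/4
Expected count = 1/4 × 148 = 37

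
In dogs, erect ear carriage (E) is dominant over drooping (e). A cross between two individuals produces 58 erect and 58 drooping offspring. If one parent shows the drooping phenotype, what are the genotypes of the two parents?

Observed offspring: 58 erect, 58 drooping
The observed ratio simplifies to 1:1. One parent shows drooping, so its genotype must be ee. A 1:1 offspring split requires the other parent to be heterozygous (Ee).
Parent genotypes: ee × Ee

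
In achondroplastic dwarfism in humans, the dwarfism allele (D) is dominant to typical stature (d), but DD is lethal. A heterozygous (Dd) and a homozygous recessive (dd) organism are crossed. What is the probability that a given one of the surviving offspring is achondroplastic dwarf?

Cross: Dd × dd
Punnett square offspring (before lethality): 2 Dd, 2 dd
No DD offspring are produced in this cross.
achondroplastic dwarf: 2 out of 4
Probability: 2/4 = 1/2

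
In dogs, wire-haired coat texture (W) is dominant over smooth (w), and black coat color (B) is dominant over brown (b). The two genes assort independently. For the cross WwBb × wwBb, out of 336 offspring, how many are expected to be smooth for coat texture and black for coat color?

Dihybrid cross WwBb × wwBb — consider each gene separately:
coat texture: Ww × ww → 2 Ww, 2 ww → 2 W_ : 2 ww (out of 4)
coat color: Bb × Bb → 1 BB, 2 Bb, 1 bb → 3 B_ : 1 bb (out of 4)
Looking for: smooth (ww) and black (B_)
P(smooth) = 2/4, P(black) = 3/4
P(both) = 2/4 × 3/4 = 6/16 = 3/8
Expected count = 3/8 × 336 = 126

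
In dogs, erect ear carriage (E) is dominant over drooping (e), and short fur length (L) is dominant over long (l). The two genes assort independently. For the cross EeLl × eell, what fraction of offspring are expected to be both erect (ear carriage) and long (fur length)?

Dihybrid cross EeLl × eell — consider each gene separately:
ear carriage: Ee × ee → 2 Ee, 2 ee → 2 E_ : 2 ee (out of 4)
fur length: Ll × ll → 2 Ll, 2 ll → 2 L_ : 2 ll (out of 4)
Looking for: erect (E_) and long (ll)
P(erect) = 2/4, P(long) = 2/4
P(both) = 2/4 × 2/4 = 4/16 = 1/4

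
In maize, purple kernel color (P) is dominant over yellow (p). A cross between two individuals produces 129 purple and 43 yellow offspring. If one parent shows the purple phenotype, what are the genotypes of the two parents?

Observed offspring: 129 purple, 43 yellow
The observed ratio simplifies to 3:1. Yellow (pp) offspring appear, so each parent must contribute one p allele. The parent stated to show purple carries P, so it is Pp. The other parent is then either Pp or pp: Pp × pp would give a 1:1 split, whereas Pp × Pp gives 3:1 — matching the data. So both parents are heterozygous (Pp × Pp).
Parent genotypes: Pp × Pp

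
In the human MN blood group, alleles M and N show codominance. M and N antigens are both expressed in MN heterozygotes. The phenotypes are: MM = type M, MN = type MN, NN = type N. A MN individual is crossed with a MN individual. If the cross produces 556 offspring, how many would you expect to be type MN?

Punnett square for MN × MN:
Offspring genotypes: 1 MM, 2 MN, 1 NN
Phenotype counts: 1 type M, 2 type MN, 1 type N
type MN: 2 out of 4 → fraction 1/2
Expected count = 1/2 × 556 = 278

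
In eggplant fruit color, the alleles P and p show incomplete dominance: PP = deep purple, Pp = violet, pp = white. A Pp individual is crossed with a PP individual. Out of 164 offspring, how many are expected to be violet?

Punnett square for Pp × PP:
Offspring genotypes: 2 PP, 2 Pp
Phenotype counts: 2 deep purple, 2 violet
violet: 2 out of 4 → fraction 1/2
Expected count = 1/2 × 164 = 82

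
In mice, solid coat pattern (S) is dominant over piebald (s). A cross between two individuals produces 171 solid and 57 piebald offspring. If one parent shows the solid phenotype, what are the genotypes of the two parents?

Observed offspring: 171 solid, 57 piebald
The observed ratio simplifies to 3:1. Piebald (ss) offspring appear, so each parent must contribute one s allele. The parent stated to show solid carries S, so it is Ss. The other parent is then either Ss or ss: Ss × ss would give a 1:1 split, whereas Ss × Ss gives 3:1 — matching the data. So both parents are heterozygous (Ss × Ss).
Parent genotypes: Ss × Ss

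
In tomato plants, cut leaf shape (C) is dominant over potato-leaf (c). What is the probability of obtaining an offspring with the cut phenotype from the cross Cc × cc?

Punnett square for Cc × cc:
Offspring genotypes: 2 Cc, 2 cc
Total offspring: 4
Count with target: 2
Probability: 2/4 = 1/2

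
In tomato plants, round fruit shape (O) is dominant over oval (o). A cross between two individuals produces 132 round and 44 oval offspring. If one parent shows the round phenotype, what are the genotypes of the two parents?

Observed offspring: 132 round, 44 oval
The observed ratio simplifies to 3:1. Oval (oo) offspring appear, so each parent must contribute one o allele. The parent stated to show round carries O, so it is Oo. The other parent is then either Oo or oo: Oo × oo would give a 1:1 split, whereas Oo × Oo gives 3:1 — matching the data. So both parents are heterozygous (Oo × Oo).
Parent genotypes: Oo × Oo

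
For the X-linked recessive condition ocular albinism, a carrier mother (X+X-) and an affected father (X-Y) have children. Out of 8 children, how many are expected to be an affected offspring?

Cross: X+X- × X-Y
Offspring: 1 X+X-, 1 X+Y, 1 X-X-, 1 X-Y
Probability of an affected offspring: 2/4 = 1/2
Expected count = 1/2 × 8 = 4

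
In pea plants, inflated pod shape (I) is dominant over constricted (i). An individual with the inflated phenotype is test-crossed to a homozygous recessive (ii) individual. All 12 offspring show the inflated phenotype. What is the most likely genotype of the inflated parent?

Test cross: ? × ii
All offspring are inflated.
If the unknown parent were heterozygous (Ii), about half of 12 offspring would be constricted; none are. The unknown parent is most likely homozygous dominant (II).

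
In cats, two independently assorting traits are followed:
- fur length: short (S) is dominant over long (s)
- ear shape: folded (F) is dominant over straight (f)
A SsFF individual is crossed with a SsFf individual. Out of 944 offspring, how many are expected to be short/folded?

Dihybrid cross SsFF × SsFf — consider each gene separately:
fur length: Ss × Ss → 1 SS, 2 Ss, 1 ss → 3 S_ : 1 ss (out of 4)
ear shape: FF × Ff → 2 FF, 2 Ff → 4 F_ (out of 4)
Combine (counts out of 4 × 4 = 16): short/folded (S_F_) = 3×4 = 12; long/folded (ssF_) = 1×4 = 4
Phenotype counts (out of 16): 12 short/folded, 4 long/folded
short/folded: 12 out of 16 → fraction 3/4
Expected count = 3/4 × 944 = 708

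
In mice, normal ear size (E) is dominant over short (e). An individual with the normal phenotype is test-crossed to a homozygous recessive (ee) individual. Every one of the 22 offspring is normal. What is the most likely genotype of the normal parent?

Test cross: ? × ee
All offspring are normal.
If the unknown parent were heterozygous (Ee), about half of 22 offspring would be short; none are. The unknown parent is most likely homozygous dominant (EE).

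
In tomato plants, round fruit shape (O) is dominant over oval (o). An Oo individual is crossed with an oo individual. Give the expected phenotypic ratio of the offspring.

Punnett square for Oo × oo:
Offspring genotypes: 2 Oo, 2 oo
round: 2, oval: 2
Ratio: 1:1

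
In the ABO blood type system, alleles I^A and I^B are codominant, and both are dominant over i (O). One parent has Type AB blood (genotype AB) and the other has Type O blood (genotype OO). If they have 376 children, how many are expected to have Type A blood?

Cross: AB × OO
Possible offspring genotypes: 2 AO, 2 BO
Blood type counts: 2 Type A, 2 Type B
Probability of Type A: 2/4 = 1/2
Expected count = 1/2 × 376 = 188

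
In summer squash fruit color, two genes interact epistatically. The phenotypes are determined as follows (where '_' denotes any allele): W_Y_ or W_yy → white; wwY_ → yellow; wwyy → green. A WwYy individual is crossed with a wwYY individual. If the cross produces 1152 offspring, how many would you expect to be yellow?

Cross: WwYy × wwYY — consider each gene separately:
W gene: Ww × ww → 2 Ww, 2 ww → 2 W_ : 2 ww (out of 4)
Y gene: Yy × YY → 2 YY, 2 Yy → 4 Y_ (out of 4)
Genotype classes (out of 4 × 4 = 16): W_Y_ = 2×4 = 8; wwY_ = 2×4 = 8
Apply the phenotype rules: W_Y_ (8) → white; wwY_ (8) → yellow
Phenotype counts (out of 16): 8 white, 8 yellow
yellow: 8 out of 16 → fraction 1/2
Expected count = 1/2 × 1152 = 576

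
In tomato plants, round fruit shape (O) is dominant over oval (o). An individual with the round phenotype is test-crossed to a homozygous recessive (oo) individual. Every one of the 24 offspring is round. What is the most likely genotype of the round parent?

Test cross: ? × oo
All offspring are round.
If the unknown parent were heterozygous (Oo), about half of 24 offspring would be oval; none are. The unknown parent is most likely homozygous dominant (OO).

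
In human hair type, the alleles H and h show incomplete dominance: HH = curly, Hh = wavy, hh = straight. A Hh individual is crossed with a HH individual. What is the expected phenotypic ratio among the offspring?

Punnett square for Hh × HH:
Offspring genotypes: 2 HH, 2 Hh
Phenotype counts: 2 curly, 2 wavy
Ratio: 1 curly : 1 wavy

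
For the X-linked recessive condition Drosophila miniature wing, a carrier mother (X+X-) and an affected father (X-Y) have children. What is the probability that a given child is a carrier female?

Cross: X+X- × X-Y
Offspring: 1 X+X-, 1 X+Y, 1 X-X-, 1 X-Y
Probability of a carrier female: 1/4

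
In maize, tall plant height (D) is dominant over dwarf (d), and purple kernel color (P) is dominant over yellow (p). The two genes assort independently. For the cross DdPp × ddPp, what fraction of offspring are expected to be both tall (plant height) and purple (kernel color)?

Dihybrid cross DdPp × ddPp — consider each gene separately:
plant height: Dd × dd → 2 Dd, 2 dd → 2 D_ : 2 dd (out of 4)
kernel color: Pp × Pp → 1 PP, 2 Pp, 1 pp → 3 P_ : 1 pp (out of 4)
Looking for: tall (D_) and purple (P_)
P(tall) = 2/4, P(purple) = 3/4
P(both) = 2/4 × 3/4 = 6/16 = 3/8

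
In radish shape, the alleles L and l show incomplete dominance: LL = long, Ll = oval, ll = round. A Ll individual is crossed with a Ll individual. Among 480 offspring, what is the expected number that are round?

Punnett square for Ll × Ll:
Offspring genotypes: 1 LL, 2 Ll, 1 ll
Phenotype counts: 1 long, 2 oval, 1 round
round: 1 out of 4 → fraction 1/4
Expected count = 1/4 × 480 = 120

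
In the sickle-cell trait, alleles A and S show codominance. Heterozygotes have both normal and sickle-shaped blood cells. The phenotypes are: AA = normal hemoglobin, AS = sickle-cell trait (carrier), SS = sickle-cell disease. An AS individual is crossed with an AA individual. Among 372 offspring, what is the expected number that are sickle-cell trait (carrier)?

Punnett square for AS × AA:
Offspring genotypes: 2 AA, 2 AS
Phenotype counts: 2 normal hemoglobin, 2 sickle-cell trait (carrier)
sickle-cell trait (carrier): 2 out of 4 → fraction 1/2
Expected count = 1/2 × 372 = 186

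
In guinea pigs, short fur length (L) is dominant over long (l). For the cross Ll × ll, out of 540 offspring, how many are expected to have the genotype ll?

Punnett square for Ll × ll:
Offspring genotypes: 2 Ll, 2 ll
Total offspring: 4
Count with target: 2
Probability: 2/4 = 1/2
Expected count = 1/2 × 540 = 270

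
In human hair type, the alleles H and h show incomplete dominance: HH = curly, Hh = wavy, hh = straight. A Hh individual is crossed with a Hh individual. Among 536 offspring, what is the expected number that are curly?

Punnett square for Hh × Hh:
Offspring genotypes: 1 HH, 2 Hh, 1 hh
Phenotype counts: 1 curly, 2 wavy, 1 straight
curly: 1 out of 4 → fraction 1/4
Expected count = 1/4 × 536 = 134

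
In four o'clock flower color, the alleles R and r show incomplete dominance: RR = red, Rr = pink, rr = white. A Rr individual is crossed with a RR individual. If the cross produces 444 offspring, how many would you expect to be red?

Punnett square for Rr × RR:
Offspring genotypes: 2 RR, 2 Rr
Phenotype counts: 2 red, 2 pink
red: 2 out of 4 → fraction 1/2
Expected count = 1/2 × 444 = 222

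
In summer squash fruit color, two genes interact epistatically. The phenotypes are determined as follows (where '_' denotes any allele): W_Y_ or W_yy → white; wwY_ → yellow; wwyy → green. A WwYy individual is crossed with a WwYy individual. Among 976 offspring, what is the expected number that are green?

Cross: WwYy × WwYy — consider each gene separately:
W gene: Ww × Ww → 1 WW, 2 Ww, 1 ww → 3 W_ : 1 ww (out of 4)
Y gene: Yy × Yy → 1 YY, 2 Yy, 1 yy → 3 Y_ : 1 yy (out of 4)
Genotype classes (out of 4 × 4 = 16): W_Y_ = 3×3 = 9; W_yy = 3×1 = 3; wwY_ = 1×3 = 3; wwyy = 1×1 = 1
Apply the phenotype rules: W_Y_ (9) + W_yy (3) → white; wwY_ (3) → yellow; wwyy (1) → green
Phenotype counts (out of 16): 12 white, 3 yellow, 1 green
green: 1 out of 16 → fraction 1/16
Expected count = 1/16 × 976 = 61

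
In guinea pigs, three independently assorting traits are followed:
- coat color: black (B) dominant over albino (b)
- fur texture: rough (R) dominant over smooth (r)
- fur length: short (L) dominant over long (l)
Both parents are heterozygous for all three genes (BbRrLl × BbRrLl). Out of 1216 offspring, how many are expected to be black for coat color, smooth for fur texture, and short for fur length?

Trihybrid cross: BbRrLl × BbRrLl
Each trait segregates independently with a 3:1 phenotypic ratio, so each gene contributes 3/4 (dominant) or 1/4 (recessive).
Target: black (coat color), smooth (fur texture), short (fur length)
Probability = product of independent per-trait probabilities
= 3/4 × 1/4 × 3/4 = 9/64
Expected count = 9/64 × 1216 = 171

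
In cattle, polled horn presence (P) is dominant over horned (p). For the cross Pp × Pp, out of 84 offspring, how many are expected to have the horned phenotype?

Punnett square for Pp × Pp:
Offspring genotypes: 1 PP, 2 Pp, 1 pp
Total offspring: 4
Count with target: 1
Probability: 1/4
Expected count = 1/4 × 84 = 21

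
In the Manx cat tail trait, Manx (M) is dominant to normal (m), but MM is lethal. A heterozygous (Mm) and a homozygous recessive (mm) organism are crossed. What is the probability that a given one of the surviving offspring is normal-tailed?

Cross: Mm × mm
Punnett square offspring (before lethality): 2 Mm, 2 mm
No MM offspring are produced in this cross.
normal-tailed: 2 out of 4
Probability: 2/4 = 1/2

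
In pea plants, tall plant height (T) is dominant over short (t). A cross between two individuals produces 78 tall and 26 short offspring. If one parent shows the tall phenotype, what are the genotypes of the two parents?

Observed offspring: 78 tall, 26 short
The observed ratio simplifies to 3:1. Short (tt) offspring appear, so each parent must contribute one t allele. The parent stated to show tall carries T, so it is Tt. The other parent is then either Tt or tt: Tt × tt would give a 1:1 split, whereas Tt × Tt gives 3:1 — matching the data. So both parents are heterozygous (Tt × Tt).
Parent genotypes: Tt × Tt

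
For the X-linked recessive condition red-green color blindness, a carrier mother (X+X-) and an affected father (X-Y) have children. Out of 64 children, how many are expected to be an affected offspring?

Cross: X+X- × X-Y
Offspring: 1 X+X-, 1 X+Y, 1 X-X-, 1 X-Y
Probability of an affected offspring: 2/4 = 1/2
Expected count = 1/2 × 64 = 32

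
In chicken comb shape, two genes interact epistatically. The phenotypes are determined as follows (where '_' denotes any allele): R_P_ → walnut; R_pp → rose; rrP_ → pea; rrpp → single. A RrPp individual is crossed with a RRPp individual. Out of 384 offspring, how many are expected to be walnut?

Cross: RrPp × RRPp — consider each gene separately:
R gene: Rr × RR → 2 RR, 2 Rr → 4 R_ (out of 4)
P gene: Pp × Pp → 1 PP, 2 Pp, 1 pp → 3 P_ : 1 pp (out of 4)
Genotype classes (out of 4 × 4 = 16): R_P_ = 4×3 = 12; R_pp = 4×1 = 4
Apply the phenotype rules: R_P_ (12) → walnut; R_pp (4) → rose
Phenotype counts (out of 16): 12 walnut, 4 rose
walnut: 12 out of 16 → fraction 3/4
Expected count = 3/4 × 384 = 288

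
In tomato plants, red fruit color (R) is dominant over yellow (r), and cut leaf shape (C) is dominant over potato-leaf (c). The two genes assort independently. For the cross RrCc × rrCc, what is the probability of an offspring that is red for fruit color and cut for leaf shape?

Dihybrid cross RrCc × rrCc — consider each gene separately:
fruit color: Rr × rr → 2 Rr, 2 rr → 2 R_ : 2 rr (out of 4)
leaf shape: Cc × Cc → 1 CC, 2 Cc, 1 cc → 3 C_ : 1 cc (out of 4)
Looking for: red (R_) and cut (C_)
P(red) = 2/4, P(cut) = 3/4
P(both) = 2/4 × 3/4 = 6/16 = 3/8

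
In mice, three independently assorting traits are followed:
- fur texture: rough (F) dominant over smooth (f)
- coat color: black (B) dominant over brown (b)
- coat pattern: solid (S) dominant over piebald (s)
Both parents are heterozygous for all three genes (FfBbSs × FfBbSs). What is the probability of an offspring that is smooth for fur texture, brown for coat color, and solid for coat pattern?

Trihybrid cross: FfBbSs × FfBbSs
Each trait segregates independently with a 3:1 phenotypic ratio, so each gene contributes 3/4 (dominant) or 1/4 (recessive).
Target: smooth (fur texture), brown (coat color), solid (coat pattern)
Probability = product of independent per-trait probabilities
= 1/4 × 1/4 × 3/4 = 3/64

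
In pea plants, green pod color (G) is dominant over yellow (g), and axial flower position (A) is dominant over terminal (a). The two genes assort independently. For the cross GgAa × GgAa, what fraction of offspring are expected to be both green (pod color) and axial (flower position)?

Dihybrid cross GgAa × GgAa — consider each gene separately:
pod color: Gg × Gg → 1 GG, 2 Gg, 1 gg → 3 G_ : 1 gg (out of 4)
flower position: Aa × Aa → 1 AA, 2 Aa, 1 aa → 3 A_ : 1 aa (out of 4)
Looking for: green (G_) and axial (A_)
P(green) = 3/4, P(axial) = 3/4
P(both) = 3/4 × 3/4 = 9/16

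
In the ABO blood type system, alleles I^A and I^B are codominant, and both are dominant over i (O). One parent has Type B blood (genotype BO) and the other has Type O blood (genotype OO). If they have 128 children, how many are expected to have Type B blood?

Cross: BO × OO
Possible offspring genotypes: 2 BO, 2 OO
Blood type counts: 2 Type B, 2 Type O
Probability of Type B: 2/4 = 1/2
Expected count = 1/2 × 128 = 64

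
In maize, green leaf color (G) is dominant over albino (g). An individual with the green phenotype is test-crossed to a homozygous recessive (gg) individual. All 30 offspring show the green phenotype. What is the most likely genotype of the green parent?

Test cross: ? × gg
All offspring are green.
If the unknown parent were heterozygous (Gg), about half of 30 offspring would be albino; none are. The unknown parent is most likely homozygous dominant (GG).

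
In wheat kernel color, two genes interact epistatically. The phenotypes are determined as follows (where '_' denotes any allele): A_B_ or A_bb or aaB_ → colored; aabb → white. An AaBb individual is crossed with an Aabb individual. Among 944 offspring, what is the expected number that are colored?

Cross: AaBb × Aabb — consider each gene separately:
A gene: Aa × Aa → 1 AA, 2 Aa, 1 aa → 3 A_ : 1 aa (out of 4)
B gene: Bb × bb → 2 Bb, 2 bb → 2 B_ : 2 bb (out of 4)
Genotype classes (out of 4 × 4 = 16): A_B_ = 3×2 = 6; A_bb = 3×2 = 6; aaB_ = 1×2 = 2; aabb = 1×2 = 2
Apply the phenotype rules: A_B_ (6) + A_bb (6) + aaB_ (2) → colored; aabb (2) → white
Phenotype counts (out of 16): 14 colored, 2 white
colored: 14 out of 16 → fraction 7/8
Expected count = 7/8 × 944 = 826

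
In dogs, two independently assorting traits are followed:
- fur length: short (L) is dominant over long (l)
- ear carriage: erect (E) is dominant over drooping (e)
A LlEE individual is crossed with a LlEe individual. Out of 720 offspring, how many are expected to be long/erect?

Dihybrid cross LlEE × LlEe — consider each gene separately:
fur length: Ll × Ll → 1 LL, 2 Ll, 1 ll → 3 L_ : 1 ll (out of 4)
ear carriage: EE × Ee → 2 EE, 2 Ee → 4 E_ (out of 4)
Combine (counts out of 4 × 4 = 16): short/erect (L_E_) = 3×4 = 12; long/erect (llE_) = 1×4 = 4
Phenotype counts (out of 16): 12 short/erect, 4 long/erect
long/erect: 4 out of 16 → fraction 1/4
Expected count = 1/4 × 720 = 180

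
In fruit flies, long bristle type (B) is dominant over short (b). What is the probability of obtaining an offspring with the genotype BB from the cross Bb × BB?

Punnett square for Bb × BB:
Offspring genotypes: 2 BB, 2 Bb
Total offspring: 4
Count with target: 2
Probability: 2/4 = 1/2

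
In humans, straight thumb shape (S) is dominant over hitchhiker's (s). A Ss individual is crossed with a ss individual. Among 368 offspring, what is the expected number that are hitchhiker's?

Punnett square for Ss × ss:
Offspring genotypes: 2 Ss, 2 ss
straight: 2, hitchhiker's: 2
hitchhiker's: 2 out of 4 → fraction 1/2
Expected count = 1/2 × 368 = 184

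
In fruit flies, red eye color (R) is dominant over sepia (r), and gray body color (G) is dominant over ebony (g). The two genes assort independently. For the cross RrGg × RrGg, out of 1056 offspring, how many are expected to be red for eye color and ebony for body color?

Dihybrid cross RrGg × RrGg — consider each gene separately:
eye color: Rr × Rr → 1 RR, 2 Rr, 1 rr → 3 R_ : 1 rr (out of 4)
body color: Gg × Gg → 1 GG, 2 Gg, 1 gg → 3 G_ : 1 gg (out of 4)
Looking for: red (R_) and ebony (gg)
P(red) = 3/4, P(ebony) = 1/4
P(both) = 3/4 × 1/4 = 3/16
Expected count = 3/16 × 1056 = 198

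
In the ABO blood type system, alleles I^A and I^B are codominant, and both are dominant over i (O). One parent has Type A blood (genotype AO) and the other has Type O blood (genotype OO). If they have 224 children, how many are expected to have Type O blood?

Cross: AO × OO
Possible offspring genotypes: 2 AO, 2 OO
Blood type counts: 2 Type A, 2 Type O
Probability of Type O: 2/4 = 1/2
Expected count = 1/2 × 224 = 112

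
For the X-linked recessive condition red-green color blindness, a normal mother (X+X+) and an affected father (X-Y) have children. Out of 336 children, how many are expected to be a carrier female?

Cross: X+X+ × X-Y
Offspring: 2 X+X-, 2 X+Y
Probability of a carrier female: 2/4 = 1/2
Expected count = 1/2 × 336 = 168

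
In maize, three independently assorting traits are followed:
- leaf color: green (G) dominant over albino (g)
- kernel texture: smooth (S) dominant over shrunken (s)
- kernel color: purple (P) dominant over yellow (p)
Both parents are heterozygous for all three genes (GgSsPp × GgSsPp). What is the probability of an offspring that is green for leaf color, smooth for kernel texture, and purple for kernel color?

Trihybrid cross: GgSsPp × GgSsPp
Each trait segregates independently with a 3:1 phenotypic ratio, so each gene contributes 3/4 (dominant) or 1/4 (recessive).
Target: green (leaf color), smooth (kernel texture), purple (kernel color)
Probability = product of independent per-trait probabilities
= 3/4 × 3/4 × 3/4 = 27/64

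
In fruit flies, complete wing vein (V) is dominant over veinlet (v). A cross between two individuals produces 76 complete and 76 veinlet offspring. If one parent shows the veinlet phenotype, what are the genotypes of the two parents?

Observed offspring: 76 complete, 76 veinlet
The observed ratio simplifies to 1:1. One parent shows veinlet, so its genotype must be vv. A 1:1 offspring split requires the other parent to be heterozygous (Vv).
Parent genotypes: vv × Vv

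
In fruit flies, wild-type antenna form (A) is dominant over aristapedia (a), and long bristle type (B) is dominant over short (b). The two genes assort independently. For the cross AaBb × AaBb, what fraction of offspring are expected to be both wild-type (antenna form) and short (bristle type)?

Dihybrid cross AaBb × AaBb — consider each gene separately:
antenna form: Aa × Aa → 1 AA, 2 Aa, 1 aa → 3 A_ : 1 aa (out of 4)
bristle type: Bb × Bb → 1 BB, 2 Bb, 1 bb → 3 B_ : 1 bb (out of 4)
Looking for: wild-type (A_) and short (bb)
P(wild-type) = 3/4, P(short) = 1/4
P(both) = 3/4 × 1/4 = 3/16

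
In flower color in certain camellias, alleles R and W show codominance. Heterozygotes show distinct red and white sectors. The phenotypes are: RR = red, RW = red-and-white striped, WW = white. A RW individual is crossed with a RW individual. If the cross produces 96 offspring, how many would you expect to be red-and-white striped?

Punnett square for RW × RW:
Offspring genotypes: 1 RR, 2 RW, 1 WW
Phenotype counts: 1 red, 2 red-and-white striped, 1 white
red-and-white striped: 2 out of 4 → fraction 1/2
Expected count = 1/2 × 96 = 48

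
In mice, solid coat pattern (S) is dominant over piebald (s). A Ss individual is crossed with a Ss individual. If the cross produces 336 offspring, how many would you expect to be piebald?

Punnett square for Ss × Ss:
Offspring genotypes: 1 SS, 2 Ss, 1 ss
solid: 3, piebald: 1
piebald: 1 out of 4 → fraction 1/4
Expected count = 1/4 × 336 = 84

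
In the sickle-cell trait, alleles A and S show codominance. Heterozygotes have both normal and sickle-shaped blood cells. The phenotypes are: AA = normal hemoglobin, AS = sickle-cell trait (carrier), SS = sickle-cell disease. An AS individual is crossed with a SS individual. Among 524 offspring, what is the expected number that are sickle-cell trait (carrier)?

Punnett square for AS × SS:
Offspring genotypes: 2 AS, 2 SS
Phenotype counts: 2 sickle-cell trait (carrier), 2 sickle-cell disease
sickle-cell trait (carrier): 2 out of 4 → fraction 1/2
Expected count = 1/2 × 524 = 262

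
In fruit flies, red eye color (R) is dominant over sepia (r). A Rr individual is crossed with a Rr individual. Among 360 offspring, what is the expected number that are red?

Punnett square for Rr × Rr:
Offspring genotypes: 1 RR, 2 Rr, 1 rr
red: 3, sepia: 1
red: 3 out of 4 → fraction 3/4
Expected count = 3/4 × 360 = 270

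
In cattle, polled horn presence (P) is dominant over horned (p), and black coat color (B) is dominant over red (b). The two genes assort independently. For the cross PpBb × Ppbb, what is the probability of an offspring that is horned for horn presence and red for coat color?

Dihybrid cross PpBb × Ppbb — consider each gene separately:
horn presence: Pp × Pp → 1 PP, 2 Pp, 1 pp → 3 P_ : 1 pp (out of 4)
coat color: Bb × bb → 2 Bb, 2 bb → 2 B_ : 2 bb (out of 4)
Looking for: horned (pp) and red (bb)
P(horned) = 1/4, P(red) = 2/4
P(both) = 1/4 × 2/4 = 2/16 = 1/8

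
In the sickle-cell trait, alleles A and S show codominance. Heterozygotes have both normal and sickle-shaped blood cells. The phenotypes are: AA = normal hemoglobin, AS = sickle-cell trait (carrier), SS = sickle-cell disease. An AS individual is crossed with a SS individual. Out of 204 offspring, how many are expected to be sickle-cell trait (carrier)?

Punnett square for AS × SS:
Offspring genotypes: 2 AS, 2 SS
Phenotype counts: 2 sickle-cell trait (carrier), 2 sickle-cell disease
sickle-cell trait (carrier): 2 out of 4 → fraction 1/2
Expected count = 1/2 × 204 = 102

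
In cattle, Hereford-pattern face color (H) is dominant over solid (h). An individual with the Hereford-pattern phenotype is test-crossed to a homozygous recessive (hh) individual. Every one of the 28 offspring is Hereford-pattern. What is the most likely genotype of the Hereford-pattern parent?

Test cross: ? × hh
All offspring are Hereford-pattern.
If the unknown parent were heterozygous (Hh), about half of 28 offspring would be solid; none are. The unknown parent is most likely homozygous dominant (HH).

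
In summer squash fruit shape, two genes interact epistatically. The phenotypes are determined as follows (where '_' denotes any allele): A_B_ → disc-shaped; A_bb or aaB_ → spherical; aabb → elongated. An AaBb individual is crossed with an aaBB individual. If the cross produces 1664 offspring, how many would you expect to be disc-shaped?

Cross: AaBb × aaBB — consider each gene separately:
A gene: Aa × aa → 2 Aa, 2 aa → 2 A_ : 2 aa (out of 4)
B gene: Bb × BB → 2 BB, 2 Bb → 4 B_ (out of 4)
Genotype classes (out of 4 × 4 = 16): A_B_ = 2×4 = 8; aaB_ = 2×4 = 8
Apply the phenotype rules: A_B_ (8) → disc-shaped; aaB_ (8) → spherical
Phenotype counts (out of 16): 8 disc-shaped, 8 spherical
disc-shaped: 8 out of 16 → fraction 1/2
Expected count = 1/2 × 1664 = 832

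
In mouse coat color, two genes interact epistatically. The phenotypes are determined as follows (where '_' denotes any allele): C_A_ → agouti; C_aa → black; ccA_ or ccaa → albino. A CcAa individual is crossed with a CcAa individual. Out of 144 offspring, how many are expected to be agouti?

Cross: CcAa × CcAa — consider each gene separately:
C gene: Cc × Cc → 1 CC, 2 Cc, 1 cc → 3 C_ : 1 cc (out of 4)
A gene: Aa × Aa → 1 AA, 2 Aa, 1 aa → 3 A_ : 1 aa (out of 4)
Genotype classes (out of 4 × 4 = 16): C_A_ = 3×3 = 9; C_aa = 3×1 = 3; ccA_ = 1×3 = 3; ccaa = 1×1 = 1
Apply the phenotype rules: C_A_ (9) → agouti; C_aa (3) → black; ccA_ (3) + ccaa (1) → albino
Phenotype counts (out of 16): 9 agouti, 3 black, 4 albino
agouti: 9 out of 16 → fraction 9/16
Expected count = 9/16 × 144 = 81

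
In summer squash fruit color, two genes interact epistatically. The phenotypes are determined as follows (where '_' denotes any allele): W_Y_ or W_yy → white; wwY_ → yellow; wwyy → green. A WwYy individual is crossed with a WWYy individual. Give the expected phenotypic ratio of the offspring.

Cross: WwYy × WWYy — consider each gene separately:
W gene: Ww × WW → 2 WW, 2 Ww → 4 W_ (out of 4)
Y gene: Yy × Yy → 1 YY, 2 Yy, 1 yy → 3 Y_ : 1 yy (out of 4)
Genotype classes (out of 4 × 4 = 16): W_Y_ = 4×3 = 12; W_yy = 4×1 = 4
Apply the phenotype rules: W_Y_ (12) + W_yy (4) → white
Phenotype counts (out of 16): 16 white
Ratio: all white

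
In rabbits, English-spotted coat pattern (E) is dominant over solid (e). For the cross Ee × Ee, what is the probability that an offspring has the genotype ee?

Punnett square for Ee × Ee:
Offspring genotypes: 1 EE, 2 Ee, 1 ee
Total offspring: 4
Count with target: 1
Probability: 1/4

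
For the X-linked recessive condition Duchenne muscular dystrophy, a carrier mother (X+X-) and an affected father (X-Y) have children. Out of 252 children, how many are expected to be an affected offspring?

Cross: X+X- × X-Y
Offspring: 1 X+X-, 1 X+Y, 1 X-X-, 1 X-Y
Probability of an affected offspring: 2/4 = 1/2
Expected count = 1/2 × 252 = 126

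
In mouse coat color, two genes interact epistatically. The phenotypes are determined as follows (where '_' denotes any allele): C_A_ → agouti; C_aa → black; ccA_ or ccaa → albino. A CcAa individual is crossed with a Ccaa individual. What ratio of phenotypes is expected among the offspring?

Cross: CcAa × Ccaa — consider each gene separately:
C gene: Cc × Cc → 1 CC, 2 Cc, 1 cc → 3 C_ : 1 cc (out of 4)
A gene: Aa × aa → 2 Aa, 2 aa → 2 A_ : 2 aa (out of 4)
Genotype classes (out of 4 × 4 = 16): C_A_ = 3×2 = 6; C_aa = 3×2 = 6; ccA_ = 1×2 = 2; ccaa = 1×2 = 2
Apply the phenotype rules: C_A_ (6) → agouti; C_aa (6) → black; ccA_ (2) + ccaa (2) → albino
Phenotype counts (out of 16): 6 agouti, 6 black, 4 albino
Ratio: 3 agouti : 3 black : 2 albino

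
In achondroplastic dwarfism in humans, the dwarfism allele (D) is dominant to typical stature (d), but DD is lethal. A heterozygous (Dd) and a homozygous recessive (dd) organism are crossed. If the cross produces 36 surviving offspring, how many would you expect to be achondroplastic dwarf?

Cross: Dd × dd
Punnett square offspring (before lethality): 2 Dd, 2 dd
No DD offspring are produced in this cross.
achondroplastic dwarf: 2 out of 4 → fraction 1/2
Expected count = 1/2 × 36 = 18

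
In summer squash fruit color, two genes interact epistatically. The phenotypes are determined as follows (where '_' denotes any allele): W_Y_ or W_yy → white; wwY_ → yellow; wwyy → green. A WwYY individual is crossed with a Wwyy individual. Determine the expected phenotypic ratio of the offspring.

Cross: WwYY × Wwyy — consider each gene separately:
W gene: Ww × Ww → 1 WW, 2 Ww, 1 ww → 3 W_ : 1 ww (out of 4)
Y gene: YY × yy → 4 Yy → 4 Y_ (out of 4)
Genotype classes (out of 4 × 4 = 16): W_Y_ = 3×4 = 12; wwY_ = 1×4 = 4
Apply the phenotype rules: W_Y_ (12) → white; wwY_ (4) → yellow
Phenotype counts (out of 16): 12 white, 4 yellow
Ratio: 3 white : 1 yellow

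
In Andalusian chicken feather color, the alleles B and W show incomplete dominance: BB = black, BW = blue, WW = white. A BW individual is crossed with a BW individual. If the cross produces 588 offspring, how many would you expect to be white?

Punnett square for BW × BW:
Offspring genotypes: 1 BB, 2 BW, 1 WW
Phenotype counts: 1 black, 2 blue, 1 white
white: 1 out of 4 → fraction 1/4
Expected count = 1/4 × 588 = 147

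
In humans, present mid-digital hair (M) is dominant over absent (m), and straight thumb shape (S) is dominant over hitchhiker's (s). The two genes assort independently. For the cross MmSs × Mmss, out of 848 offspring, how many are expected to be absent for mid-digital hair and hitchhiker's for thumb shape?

Dihybrid cross MmSs × Mmss — consider each gene separately:
mid-digital hair: Mm × Mm → 1 MM, 2 Mm, 1 mm → 3 M_ : 1 mm (out of 4)
thumb shape: Ss × ss → 2 Ss, 2 ss → 2 S_ : 2 ss (out of 4)
Looking for: absent (mm) and hitchhiker's (ss)
P(absent) = 1/4, P(hitchhiker's) = 2/4
P(both) = 1/4 × 2/4 = 2/16 = 1/8
Expected count = 1/8 × 848 = 106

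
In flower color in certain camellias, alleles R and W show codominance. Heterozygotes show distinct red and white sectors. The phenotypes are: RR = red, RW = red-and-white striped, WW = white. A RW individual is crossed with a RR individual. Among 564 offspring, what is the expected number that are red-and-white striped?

Punnett square for RW × RR:
Offspring genotypes: 2 RR, 2 RW
Phenotype counts: 2 red, 2 red-and-white striped
red-and-white striped: 2 out of 4 → fraction 1/2
Expected count = 1/2 × 564 = 282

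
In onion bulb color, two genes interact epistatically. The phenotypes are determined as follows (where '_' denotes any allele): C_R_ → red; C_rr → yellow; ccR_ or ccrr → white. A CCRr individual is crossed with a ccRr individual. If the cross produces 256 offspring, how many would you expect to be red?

Cross: CCRr × ccRr — consider each gene separately:
C gene: CC × cc → 4 Cc → 4 C_ (out of 4)
R gene: Rr × Rr → 1 RR, 2 Rr, 1 rr → 3 R_ : 1 rr (out of 4)
Genotype classes (out of 4 × 4 = 16): C_R_ = 4×3 = 12; C_rr = 4×1 = 4
Apply the phenotype rules: C_R_ (12) → red; C_rr (4) → yellow
Phenotype counts (out of 16): 12 red, 4 yellow
red: 12 out of 16 → fraction 3/4
Expected count = 3/4 × 256 = 192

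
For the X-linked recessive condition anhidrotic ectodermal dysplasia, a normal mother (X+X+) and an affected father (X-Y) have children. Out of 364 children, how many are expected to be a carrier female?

Cross: X+X+ × X-Y
Offspring: 2 X+X-, 2 X+Y
Probability of a carrier female: 2/4 = 1/2
Expected count = 1/2 × 364 = 182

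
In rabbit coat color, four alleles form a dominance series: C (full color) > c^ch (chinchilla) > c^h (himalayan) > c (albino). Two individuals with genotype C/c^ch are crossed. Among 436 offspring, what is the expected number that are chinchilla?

Cross: C/c^ch × C/c^ch
Allele dominance: C > c^ch > c^h > c
Offspring genotypes: 1 C/C, 2 C/c^ch, 1 c^ch/c^ch
Phenotype counts: 3 full color, 1 chinchilla
chinchilla: 1 out of 4 → fraction 1/4
Expected count = 1/4 × 436 = 109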